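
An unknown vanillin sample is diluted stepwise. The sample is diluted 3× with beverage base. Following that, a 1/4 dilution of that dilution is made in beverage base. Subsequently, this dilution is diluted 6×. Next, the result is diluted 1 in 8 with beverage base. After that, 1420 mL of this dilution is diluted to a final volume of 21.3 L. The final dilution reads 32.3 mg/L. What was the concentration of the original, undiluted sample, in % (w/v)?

Overall dilution factor = 3 × 4 × 6 × 8 × 15 = 8640.
Original = 32.3 mg/L × 8640 = 2.79 × 10⁵ mg/L = 27.9 % (w/v).

27.9 % (w/v)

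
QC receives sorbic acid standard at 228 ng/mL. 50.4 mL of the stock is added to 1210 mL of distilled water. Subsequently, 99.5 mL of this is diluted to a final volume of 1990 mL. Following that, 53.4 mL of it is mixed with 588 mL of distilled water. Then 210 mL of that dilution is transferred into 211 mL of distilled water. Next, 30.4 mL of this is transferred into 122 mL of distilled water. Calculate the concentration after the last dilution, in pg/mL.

3.78 pg/mL

Overall dilution factor = 25.01 × 20 × 12.01 × 2.005 × 5.013 = 6.04 × 10⁴.
228 ng/mL / 6.04 × 10⁴ = 3.78 × 10⁻³ ng/mL = 3.78 pg/mL.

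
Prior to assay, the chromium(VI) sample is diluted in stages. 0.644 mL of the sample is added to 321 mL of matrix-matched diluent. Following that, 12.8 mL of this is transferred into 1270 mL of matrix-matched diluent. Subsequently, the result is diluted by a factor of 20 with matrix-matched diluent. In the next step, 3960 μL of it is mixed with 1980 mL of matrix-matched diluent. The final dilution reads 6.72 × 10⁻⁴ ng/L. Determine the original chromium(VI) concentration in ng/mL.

Overall dilution factor = 499.4 × 100.2 × 20 × 501 = 5.02 × 10⁸.
Original = 6.72 × 10⁻⁴ ng/L × 5.02 × 10⁸ = 3.37 × 10⁵ ng/L = 337 ng/mL.

337 ng/mL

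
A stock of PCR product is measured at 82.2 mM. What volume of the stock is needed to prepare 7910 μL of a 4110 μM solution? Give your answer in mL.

4110 μM = 4.11 mM.
V₁ = C₂V₂/C₁ = 4.11 × 7910 / 82.2 = 395 μL = 0.395 mL.

0.395 mL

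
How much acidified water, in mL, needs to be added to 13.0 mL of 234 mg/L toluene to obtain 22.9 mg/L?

120 mL

V₂ = C₁V₁/C₂ = 234 × 13.0 / 22.9 = 133 mL.
Diluent to add = V₂ − V₁ = 133 − 13.0 = 120 mL.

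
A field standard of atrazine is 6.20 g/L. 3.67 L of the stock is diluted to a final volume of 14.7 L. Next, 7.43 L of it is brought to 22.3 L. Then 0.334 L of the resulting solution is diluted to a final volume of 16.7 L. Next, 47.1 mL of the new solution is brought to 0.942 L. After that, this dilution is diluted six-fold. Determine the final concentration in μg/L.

86.0 μg/L

Overall dilution factor = 4.005 × 3.001 × 50 × 20 × 6 = 7.21 × 10⁴.
6.20 g/L / 7.21 × 10⁴ = 8.60 × 10⁻⁵ g/L = 86.0 μg/L.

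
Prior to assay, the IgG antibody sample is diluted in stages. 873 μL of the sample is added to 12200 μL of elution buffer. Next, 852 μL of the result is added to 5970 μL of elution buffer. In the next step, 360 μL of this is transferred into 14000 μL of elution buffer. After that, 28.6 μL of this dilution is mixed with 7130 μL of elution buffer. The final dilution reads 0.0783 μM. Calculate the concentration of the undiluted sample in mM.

93.7 mM

Overall dilution factor = 14.97 × 8.007 × 39.89 × 250.3 = 1.20 × 10⁶.
Original = 0.0783 μM × 1.20 × 10⁶ = 9.37 × 10⁴ μM = 93.7 mM.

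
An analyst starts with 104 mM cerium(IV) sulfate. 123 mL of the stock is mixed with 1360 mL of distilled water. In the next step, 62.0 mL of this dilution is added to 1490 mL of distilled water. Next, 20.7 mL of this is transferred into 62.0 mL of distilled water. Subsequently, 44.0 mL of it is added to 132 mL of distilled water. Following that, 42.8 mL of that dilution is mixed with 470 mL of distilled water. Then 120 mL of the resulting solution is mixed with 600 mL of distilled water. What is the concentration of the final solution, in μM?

0.300 μM

Overall dilution factor = 12.06 × 25.03 × 3.995 × 4 × 11.98 × 6 = 3.47 × 10⁵.
104 mM / 3.47 × 10⁵ = 3.00 × 10⁻⁴ mM = 0.300 μM.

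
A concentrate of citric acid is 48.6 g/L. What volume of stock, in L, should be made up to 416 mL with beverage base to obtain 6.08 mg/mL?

6.08 mg/mL = 6.08 g/L.
V₁ = C₂V₂/C₁ = 6.08 × 416 / 48.6 = 52.0 mL = 0.0520 L.

0.0520 L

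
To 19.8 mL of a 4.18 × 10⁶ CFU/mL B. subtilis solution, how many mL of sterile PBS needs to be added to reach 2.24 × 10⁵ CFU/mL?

V₂ = C₁V₁/C₂ = 4.18 × 10⁶ × 19.8 / 2.24 × 10⁵ = 369 mL.
Diluent to add = V₂ − V₁ = 369 − 19.8 = 350 mL.

350 mL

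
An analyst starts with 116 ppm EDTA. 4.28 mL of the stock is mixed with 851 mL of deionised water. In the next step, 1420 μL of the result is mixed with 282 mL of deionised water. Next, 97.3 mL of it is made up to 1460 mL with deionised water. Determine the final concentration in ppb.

0.194 ppb

Overall dilution factor = 199.8 × 199.6 × 15.01 = 5.98 × 10⁵.
116 ppm / 5.98 × 10⁵ = 1.94 × 10⁻⁴ ppm = 0.194 ppb.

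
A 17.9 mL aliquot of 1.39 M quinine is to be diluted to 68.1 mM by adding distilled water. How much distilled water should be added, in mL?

347 mL

68.1 mM = 0.0681 M.
V₂ = C₁V₁/C₂ = 1.39 × 17.9 / 0.0681 = 365 mL.
Diluent to add = V₂ − V₁ = 365 − 17.9 = 347 mL.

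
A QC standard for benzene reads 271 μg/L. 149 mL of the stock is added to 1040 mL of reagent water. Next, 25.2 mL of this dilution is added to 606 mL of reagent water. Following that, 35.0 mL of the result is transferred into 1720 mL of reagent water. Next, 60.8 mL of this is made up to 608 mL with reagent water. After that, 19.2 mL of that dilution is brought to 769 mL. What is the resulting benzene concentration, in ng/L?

0.0675 ng/L

Overall dilution factor = 7.980 × 25.05 × 50.14 × 10 × 40.05 = 4.01 × 10⁶.
271 μg/L / 4.01 × 10⁶ = 6.75 × 10⁻⁵ μg/L = 0.0675 ng/L.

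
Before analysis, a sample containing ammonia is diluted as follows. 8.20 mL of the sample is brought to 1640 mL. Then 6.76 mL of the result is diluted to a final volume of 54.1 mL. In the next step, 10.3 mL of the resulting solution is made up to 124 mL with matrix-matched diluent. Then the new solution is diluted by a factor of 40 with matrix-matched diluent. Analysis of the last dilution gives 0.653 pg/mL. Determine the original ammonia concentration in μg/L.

503 μg/L

Overall dilution factor = 200 × 8.003 × 12.04 × 40 = 7.71 × 10⁵.
Original = 0.653 pg/mL × 7.71 × 10⁵ = 5.03 × 10⁵ pg/mL = 503 μg/L.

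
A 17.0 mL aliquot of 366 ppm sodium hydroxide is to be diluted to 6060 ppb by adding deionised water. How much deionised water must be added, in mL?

1010 mL

6060 ppb = 6.06 ppm.
V₂ = C₁V₁/C₂ = 366 × 17.0 / 6.06 = 1027 mL.
Diluent to add = V₂ − V₁ = 1027 − 17.0 = 1010 mL.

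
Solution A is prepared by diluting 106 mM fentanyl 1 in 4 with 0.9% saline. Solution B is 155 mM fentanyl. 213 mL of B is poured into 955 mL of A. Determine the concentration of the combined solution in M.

C_A = 106 mM / 4 = 26.5 mM.
C_mix = (C_A·V_A + C_B·V_B)/(V_A + V_B) = (26.5×955 + 155×213) / 1168 = 49.9 mM = 0.0499 M.

0.0499 M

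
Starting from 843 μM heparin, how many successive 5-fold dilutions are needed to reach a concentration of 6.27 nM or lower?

Need 5ⁿ ≥ 1.34 × 10⁵, so n ≥ log(1.34 × 10⁵)/log(5) = 7.34.
Minimum whole steps: n = 8.

8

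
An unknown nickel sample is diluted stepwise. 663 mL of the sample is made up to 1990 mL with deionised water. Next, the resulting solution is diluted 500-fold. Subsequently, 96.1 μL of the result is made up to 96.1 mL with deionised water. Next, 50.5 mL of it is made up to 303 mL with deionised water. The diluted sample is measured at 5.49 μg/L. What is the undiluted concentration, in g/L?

49.4 g/L

Overall dilution factor = 3.002 × 500 × 1000 × 6 = 9.00 × 10⁶.
Original = 5.49 μg/L × 9.00 × 10⁶ = 4.94 × 10⁷ μg/L = 49.4 g/L.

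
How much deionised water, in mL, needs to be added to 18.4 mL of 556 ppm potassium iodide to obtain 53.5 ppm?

173 mL

V₂ = C₁V₁/C₂ = 556 × 18.4 / 53.5 = 191 mL.
Diluent to add = V₂ − V₁ = 191 − 18.4 = 173 mL.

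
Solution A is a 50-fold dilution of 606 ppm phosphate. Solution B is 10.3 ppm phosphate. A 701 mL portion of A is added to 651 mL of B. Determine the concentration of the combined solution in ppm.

11.2 ppm

C_A = 606 ppm / 50 = 12.1 ppm.
C_mix = (C_A·V_A + C_B·V_B)/(V_A + V_B) = (12.1×701 + 10.3×651) / 1352 = 11.2 ppm.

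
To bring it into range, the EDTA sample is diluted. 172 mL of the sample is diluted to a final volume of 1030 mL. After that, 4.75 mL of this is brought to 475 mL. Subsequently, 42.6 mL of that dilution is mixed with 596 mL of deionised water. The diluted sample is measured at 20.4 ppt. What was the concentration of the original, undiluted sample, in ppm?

Overall dilution factor = 5.988 × 100 × 14.99 = 8977.
Original = 20.4 ppt × 8977 = 1.83 × 10⁵ ppt = 0.183 ppm.

0.183 ppm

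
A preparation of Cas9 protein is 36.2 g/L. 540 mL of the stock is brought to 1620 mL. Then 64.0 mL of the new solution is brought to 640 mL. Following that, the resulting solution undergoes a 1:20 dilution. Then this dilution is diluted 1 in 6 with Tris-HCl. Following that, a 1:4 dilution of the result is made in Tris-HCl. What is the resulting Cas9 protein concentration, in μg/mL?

Overall dilution factor = 3 × 10 × 20 × 6 × 4 = 1.44 × 10⁴.
36.2 g/L / 1.44 × 10⁴ = 2.51 × 10⁻³ g/L = 2.51 μg/mL.

2.51 μg/mL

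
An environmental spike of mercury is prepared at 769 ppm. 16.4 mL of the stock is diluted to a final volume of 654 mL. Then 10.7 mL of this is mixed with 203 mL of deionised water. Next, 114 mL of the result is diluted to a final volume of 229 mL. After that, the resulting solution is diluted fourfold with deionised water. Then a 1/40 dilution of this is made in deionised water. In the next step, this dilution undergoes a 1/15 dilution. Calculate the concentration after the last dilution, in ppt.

Overall dilution factor = 39.88 × 19.97 × 2.009 × 4 × 40 × 15 = 3.84 × 10⁶.
769 ppm / 3.84 × 10⁶ = 2.00 × 10⁻⁴ ppm = 200 ppt.

200 ppt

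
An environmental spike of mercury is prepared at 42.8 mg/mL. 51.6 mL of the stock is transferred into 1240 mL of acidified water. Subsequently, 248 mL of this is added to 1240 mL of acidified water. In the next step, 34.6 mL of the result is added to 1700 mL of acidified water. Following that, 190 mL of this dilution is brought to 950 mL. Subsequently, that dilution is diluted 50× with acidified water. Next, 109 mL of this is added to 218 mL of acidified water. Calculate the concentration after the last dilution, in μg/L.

Overall dilution factor = 25.03 × 6 × 50.13 × 5 × 50 × 3 = 5.65 × 10⁶.
42.8 mg/mL / 5.65 × 10⁶ = 7.58 × 10⁻⁶ mg/mL = 7.58 μg/L.

7.58 μg/L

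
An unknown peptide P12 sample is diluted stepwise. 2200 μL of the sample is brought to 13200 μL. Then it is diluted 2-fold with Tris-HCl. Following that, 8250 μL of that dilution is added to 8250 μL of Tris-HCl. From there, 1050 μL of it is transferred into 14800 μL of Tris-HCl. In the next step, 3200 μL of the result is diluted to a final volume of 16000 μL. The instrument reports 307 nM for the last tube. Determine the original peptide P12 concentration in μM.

Overall dilution factor = 6 × 2 × 2 × 15.10 × 5 = 1811.
Original = 307 nM × 1811 = 5.56 × 10⁵ nM = 556 μM.

556 μM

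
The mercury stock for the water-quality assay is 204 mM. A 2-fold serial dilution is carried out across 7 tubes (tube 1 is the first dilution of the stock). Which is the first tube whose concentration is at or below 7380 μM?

Tube n has concentration 204 mM / 2ⁿ.
Need 2ⁿ ≥ 204 mM / 7380 μM = 27.6, so n ≥ 4.79.
First such tube: n = 5.

tube 5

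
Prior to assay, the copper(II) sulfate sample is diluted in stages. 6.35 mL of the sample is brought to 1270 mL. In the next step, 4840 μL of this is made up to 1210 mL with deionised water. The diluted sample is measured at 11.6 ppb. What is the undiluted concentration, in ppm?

Overall dilution factor = 200 × 250 = 5.00 × 10⁴.
Original = 11.6 ppb × 5.00 × 10⁴ = 5.80 × 10⁵ ppb = 580 ppm.

580 ppm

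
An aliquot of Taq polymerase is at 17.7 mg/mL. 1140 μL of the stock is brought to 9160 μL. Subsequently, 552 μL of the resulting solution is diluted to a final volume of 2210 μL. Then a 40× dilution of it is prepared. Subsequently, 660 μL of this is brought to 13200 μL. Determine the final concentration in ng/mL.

688 ng/mL

Overall dilution factor = 8.035 × 4.004 × 40 × 20 = 2.57 × 10⁴.
17.7 mg/mL / 2.57 × 10⁴ = 6.88 × 10⁻⁴ mg/mL = 688 ng/mL.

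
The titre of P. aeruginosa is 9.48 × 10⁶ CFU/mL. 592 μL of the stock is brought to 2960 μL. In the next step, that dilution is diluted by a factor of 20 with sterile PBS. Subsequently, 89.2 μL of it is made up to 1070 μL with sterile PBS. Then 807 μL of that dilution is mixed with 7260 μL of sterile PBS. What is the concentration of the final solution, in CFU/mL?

791 CFU/mL

Overall dilution factor = 5 × 20 × 12.00 × 9.996 = 1.20 × 10⁴.
9.48 × 10⁶ CFU/mL / 1.20 × 10⁴ = 791 CFU/mL.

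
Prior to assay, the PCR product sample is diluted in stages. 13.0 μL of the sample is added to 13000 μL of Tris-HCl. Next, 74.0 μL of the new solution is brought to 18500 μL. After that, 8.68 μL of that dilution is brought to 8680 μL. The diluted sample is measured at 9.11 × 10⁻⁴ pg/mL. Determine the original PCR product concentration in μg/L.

Overall dilution factor = 1001 × 250 × 1000 = 2.50 × 10⁸.
Original = 9.11 × 10⁻⁴ pg/mL × 2.50 × 10⁸ = 2.28 × 10⁵ pg/mL = 228 μg/L.

228 μg/L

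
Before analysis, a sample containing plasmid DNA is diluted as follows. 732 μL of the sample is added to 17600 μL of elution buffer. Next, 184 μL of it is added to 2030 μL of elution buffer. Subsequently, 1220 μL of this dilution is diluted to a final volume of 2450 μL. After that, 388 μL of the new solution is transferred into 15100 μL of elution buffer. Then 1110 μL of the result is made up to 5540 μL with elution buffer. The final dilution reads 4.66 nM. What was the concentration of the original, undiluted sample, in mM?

Overall dilution factor = 25.04 × 12.03 × 2.008 × 39.92 × 4.991 = 1.21 × 10⁵.
Original = 4.66 nM × 1.21 × 10⁵ = 5.62 × 10⁵ nM = 0.562 mM.

0.562 mM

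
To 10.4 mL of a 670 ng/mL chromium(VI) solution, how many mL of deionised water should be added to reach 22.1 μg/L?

305 mL

22.1 μg/L = 22.1 ng/mL.
V₂ = C₁V₁/C₂ = 670 × 10.4 / 22.1 = 315 mL.
Diluent to add = V₂ − V₁ = 315 − 10.4 = 305 mL.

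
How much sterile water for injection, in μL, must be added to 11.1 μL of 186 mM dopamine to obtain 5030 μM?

399 μL

5030 μM = 5.03 mM.
V₂ = C₁V₁/C₂ = 186 × 11.1 / 5.03 = 410 μL.
Diluent to add = V₂ − V₁ = 410 − 11.1 = 399 μL.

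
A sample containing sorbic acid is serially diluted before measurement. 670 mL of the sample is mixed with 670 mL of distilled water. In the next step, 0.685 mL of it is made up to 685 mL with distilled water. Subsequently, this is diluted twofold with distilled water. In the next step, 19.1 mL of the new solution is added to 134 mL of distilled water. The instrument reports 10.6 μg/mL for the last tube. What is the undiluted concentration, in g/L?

Overall dilution factor = 2 × 1000 × 2 × 8.016 = 3.21 × 10⁴.
Original = 10.6 μg/mL × 3.21 × 10⁴ = 3.40 × 10⁵ μg/mL = 340 g/L.

340 g/L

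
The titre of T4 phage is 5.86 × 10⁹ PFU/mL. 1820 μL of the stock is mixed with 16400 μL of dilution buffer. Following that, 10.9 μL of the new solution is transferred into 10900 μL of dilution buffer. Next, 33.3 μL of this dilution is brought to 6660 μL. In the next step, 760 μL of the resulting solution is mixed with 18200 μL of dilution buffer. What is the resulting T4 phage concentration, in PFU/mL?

Overall dilution factor = 10.01 × 1001 × 200 × 24.95 = 5.00 × 10⁷.
5.86 × 10⁹ PFU/mL / 5.00 × 10⁷ = 117 PFU/mL.

117 PFU/mL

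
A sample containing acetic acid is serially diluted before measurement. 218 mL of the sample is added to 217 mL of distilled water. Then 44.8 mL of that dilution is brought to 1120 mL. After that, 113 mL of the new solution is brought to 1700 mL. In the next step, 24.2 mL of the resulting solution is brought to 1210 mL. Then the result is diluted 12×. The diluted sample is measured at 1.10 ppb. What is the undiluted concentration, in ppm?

Overall dilution factor = 1.995 × 25 × 15.04 × 50 × 12 = 4.50 × 10⁵.
Original = 1.10 ppb × 4.50 × 10⁵ = 4.95 × 10⁵ ppb = 495 ppm.

495 ppm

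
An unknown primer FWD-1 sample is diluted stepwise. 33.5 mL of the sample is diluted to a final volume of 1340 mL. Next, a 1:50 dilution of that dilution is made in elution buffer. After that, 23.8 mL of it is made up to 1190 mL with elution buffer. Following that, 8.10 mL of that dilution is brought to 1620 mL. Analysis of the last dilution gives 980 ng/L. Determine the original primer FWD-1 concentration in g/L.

Overall dilution factor = 40 × 50 × 50 × 200 = 2.00 × 10⁷.
Original = 980 ng/L × 2.00 × 10⁷ = 1.96 × 10¹⁰ ng/L = 19.6 g/L.

19.6 g/L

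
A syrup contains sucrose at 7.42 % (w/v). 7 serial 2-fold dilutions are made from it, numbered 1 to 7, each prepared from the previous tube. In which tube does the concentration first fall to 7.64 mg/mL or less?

Tube n has concentration 7.42 % (w/v) / 2ⁿ.
Need 2ⁿ ≥ 7.42 % (w/v) / 7.64 mg/mL = 9.71, so n ≥ 3.28.
First such tube: n = 4.

tube 4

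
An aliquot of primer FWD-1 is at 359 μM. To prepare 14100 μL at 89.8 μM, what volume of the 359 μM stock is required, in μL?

V₁ = C₂V₂/C₁ = 89.8 × 14100 / 359 = 3527 μL.

3530 μL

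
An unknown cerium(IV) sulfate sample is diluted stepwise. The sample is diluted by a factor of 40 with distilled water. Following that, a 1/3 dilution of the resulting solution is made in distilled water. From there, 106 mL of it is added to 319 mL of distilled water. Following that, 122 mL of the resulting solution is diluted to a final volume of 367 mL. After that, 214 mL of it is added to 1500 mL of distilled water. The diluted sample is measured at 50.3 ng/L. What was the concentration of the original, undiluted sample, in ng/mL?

583 ng/mL

Overall dilution factor = 40 × 3 × 4.009 × 3.008 × 8.009 = 1.16 × 10⁴.
Original = 50.3 ng/L × 1.16 × 10⁴ = 5.83 × 10⁵ ng/L = 583 ng/mL.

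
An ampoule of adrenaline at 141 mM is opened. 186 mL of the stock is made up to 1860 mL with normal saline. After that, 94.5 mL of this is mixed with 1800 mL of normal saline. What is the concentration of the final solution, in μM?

703 μM

Overall dilution factor = 10 × 20.05 = 200.
141 mM / 200 = 0.703 mM = 703 μM.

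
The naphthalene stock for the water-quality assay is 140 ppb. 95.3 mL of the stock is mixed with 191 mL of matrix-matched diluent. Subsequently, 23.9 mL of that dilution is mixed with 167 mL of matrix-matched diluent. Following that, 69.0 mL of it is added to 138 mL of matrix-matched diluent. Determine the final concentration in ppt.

1940 ppt

Overall dilution factor = 3.004 × 7.987 × 3 = 72.0.
140 ppb / 72.0 = 1.94 ppb = 1940 ppt.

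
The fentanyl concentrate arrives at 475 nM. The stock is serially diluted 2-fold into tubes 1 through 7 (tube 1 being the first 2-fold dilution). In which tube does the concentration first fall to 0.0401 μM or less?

Tube n has concentration 475 nM / 2ⁿ.
Need 2ⁿ ≥ 475 nM / 0.0401 μM = 11.8, so n ≥ 3.57.
First such tube: n = 4.

tube 4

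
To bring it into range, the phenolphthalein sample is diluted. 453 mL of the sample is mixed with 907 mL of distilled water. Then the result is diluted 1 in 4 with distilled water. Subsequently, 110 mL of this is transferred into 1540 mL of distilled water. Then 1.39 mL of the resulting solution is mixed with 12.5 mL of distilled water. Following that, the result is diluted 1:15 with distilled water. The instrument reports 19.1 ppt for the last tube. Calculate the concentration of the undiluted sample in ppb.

Overall dilution factor = 3.002 × 4 × 15 × 9.993 × 15 = 2.70 × 10⁴.
Original = 19.1 ppt × 2.70 × 10⁴ = 5.16 × 10⁵ ppt = 516 ppb.

516 ppb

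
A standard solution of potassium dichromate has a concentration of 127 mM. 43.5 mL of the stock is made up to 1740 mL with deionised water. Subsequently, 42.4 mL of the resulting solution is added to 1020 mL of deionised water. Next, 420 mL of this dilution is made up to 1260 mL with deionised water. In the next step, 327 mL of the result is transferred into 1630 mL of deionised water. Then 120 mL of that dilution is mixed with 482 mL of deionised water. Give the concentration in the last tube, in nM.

Overall dilution factor = 40 × 25.06 × 3 × 5.985 × 5.017 = 9.03 × 10⁴.
127 mM / 9.03 × 10⁴ = 1.41 × 10⁻³ mM = 1410 nM.

1410 nM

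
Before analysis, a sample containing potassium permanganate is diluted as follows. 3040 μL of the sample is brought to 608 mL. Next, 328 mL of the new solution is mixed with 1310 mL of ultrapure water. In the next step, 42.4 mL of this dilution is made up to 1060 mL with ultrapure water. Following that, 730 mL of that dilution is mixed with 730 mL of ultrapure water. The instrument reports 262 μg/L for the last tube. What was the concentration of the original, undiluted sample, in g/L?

13.1 g/L

Overall dilution factor = 200 × 4.994 × 25 × 2 = 4.99 × 10⁴.
Original = 262 μg/L × 4.99 × 10⁴ = 1.31 × 10⁷ μg/L = 13.1 g/L.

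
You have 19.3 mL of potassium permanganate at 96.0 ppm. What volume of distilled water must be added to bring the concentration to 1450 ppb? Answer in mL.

1450 ppb = 1.45 ppm.
V₂ = C₁V₁/C₂ = 96.0 × 19.3 / 1.45 = 1278 mL.
Diluent to add = V₂ − V₁ = 1278 − 19.3 = 1260 mL.

1260 mL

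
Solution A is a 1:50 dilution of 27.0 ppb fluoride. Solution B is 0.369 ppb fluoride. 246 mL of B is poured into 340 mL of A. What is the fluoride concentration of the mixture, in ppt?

468 ppt

C_A = 27.0 ppb / 50 = 0.540 ppb.
C_mix = (C_A·V_A + C_B·V_B)/(V_A + V_B) = (0.540×340 + 0.369×246) / 586.0 = 0.468 ppb = 468 ppt.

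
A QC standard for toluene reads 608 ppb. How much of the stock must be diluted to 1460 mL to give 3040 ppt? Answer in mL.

3040 ppt = 3.04 ppb.
V₁ = C₂V₂/C₁ = 3.04 × 1460 / 608 = 7.30 mL.

7.30 mL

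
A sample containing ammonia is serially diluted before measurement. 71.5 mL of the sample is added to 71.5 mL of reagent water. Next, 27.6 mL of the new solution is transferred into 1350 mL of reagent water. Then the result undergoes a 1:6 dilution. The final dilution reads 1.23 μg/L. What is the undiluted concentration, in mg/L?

Overall dilution factor = 2 × 49.91 × 6 = 599.
Original = 1.23 μg/L × 599 = 737 μg/L = 0.737 mg/L.

0.737 mg/L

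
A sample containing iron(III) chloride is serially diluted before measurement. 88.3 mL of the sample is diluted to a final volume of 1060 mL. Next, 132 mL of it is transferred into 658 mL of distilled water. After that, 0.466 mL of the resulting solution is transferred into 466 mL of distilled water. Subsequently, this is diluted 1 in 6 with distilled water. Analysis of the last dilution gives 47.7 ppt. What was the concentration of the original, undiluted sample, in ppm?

Overall dilution factor = 12.00 × 5.985 × 1001 × 6 = 4.32 × 10⁵.
Original = 47.7 ppt × 4.32 × 10⁵ = 2.06 × 10⁷ ppt = 20.6 ppm.

20.6 ppm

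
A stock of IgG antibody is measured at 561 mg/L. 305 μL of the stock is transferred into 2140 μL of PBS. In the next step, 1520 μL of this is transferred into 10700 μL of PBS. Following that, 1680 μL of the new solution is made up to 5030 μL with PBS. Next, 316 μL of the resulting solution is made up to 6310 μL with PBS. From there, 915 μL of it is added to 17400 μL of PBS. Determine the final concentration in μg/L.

7.27 μg/L

Overall dilution factor = 8.016 × 8.039 × 2.994 × 19.97 × 20.02 = 7.71 × 10⁴.
561 mg/L / 7.71 × 10⁴ = 7.27 × 10⁻³ mg/L = 7.27 μg/L.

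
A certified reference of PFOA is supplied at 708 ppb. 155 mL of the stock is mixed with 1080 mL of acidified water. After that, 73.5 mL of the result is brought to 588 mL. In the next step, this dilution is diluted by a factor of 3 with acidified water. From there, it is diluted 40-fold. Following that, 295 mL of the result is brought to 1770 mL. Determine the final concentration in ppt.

15.4 ppt

Overall dilution factor = 7.968 × 8 × 3 × 40 × 6 = 4.59 × 10⁴.
708 ppb / 4.59 × 10⁴ = 0.0154 ppb = 15.4 ppt.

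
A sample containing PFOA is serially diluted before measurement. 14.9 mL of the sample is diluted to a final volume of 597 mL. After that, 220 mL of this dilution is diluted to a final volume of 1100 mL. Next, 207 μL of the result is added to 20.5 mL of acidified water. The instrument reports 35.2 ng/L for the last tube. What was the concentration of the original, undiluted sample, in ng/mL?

705 ng/mL

Overall dilution factor = 40.07 × 5 × 100.0 = 2.00 × 10⁴.
Original = 35.2 ng/L × 2.00 × 10⁴ = 7.05 × 10⁵ ng/L = 705 ng/mL.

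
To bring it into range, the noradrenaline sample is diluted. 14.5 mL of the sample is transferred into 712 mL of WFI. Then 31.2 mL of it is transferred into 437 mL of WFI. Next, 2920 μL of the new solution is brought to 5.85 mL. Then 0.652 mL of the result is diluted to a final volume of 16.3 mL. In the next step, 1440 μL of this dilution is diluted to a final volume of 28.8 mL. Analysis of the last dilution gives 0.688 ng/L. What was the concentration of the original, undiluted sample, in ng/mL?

518 ng/mL

Overall dilution factor = 50.10 × 15.01 × 2.003 × 25 × 20 = 7.53 × 10⁵.
Original = 0.688 ng/L × 7.53 × 10⁵ = 5.18 × 10⁵ ng/L = 518 ng/mL.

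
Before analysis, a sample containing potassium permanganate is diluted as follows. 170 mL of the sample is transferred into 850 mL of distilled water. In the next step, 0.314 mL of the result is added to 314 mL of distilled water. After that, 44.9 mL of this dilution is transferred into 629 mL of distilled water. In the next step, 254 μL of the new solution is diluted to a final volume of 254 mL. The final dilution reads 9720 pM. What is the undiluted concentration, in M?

Overall dilution factor = 6 × 1001 × 15.01 × 1000 = 9.01 × 10⁷.
Original = 9720 pM × 9.01 × 10⁷ = 8.76 × 10¹¹ pM = 0.876 M.

0.876 M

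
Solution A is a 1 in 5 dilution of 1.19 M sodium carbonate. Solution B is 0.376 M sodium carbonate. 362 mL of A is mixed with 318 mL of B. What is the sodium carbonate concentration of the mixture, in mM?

303 mM

C_A = 1.19 M / 5 = 0.238 M.
C_mix = (C_A·V_A + C_B·V_B)/(V_A + V_B) = (0.238×362 + 0.376×318) / 680.0 = 0.303 M = 303 mM.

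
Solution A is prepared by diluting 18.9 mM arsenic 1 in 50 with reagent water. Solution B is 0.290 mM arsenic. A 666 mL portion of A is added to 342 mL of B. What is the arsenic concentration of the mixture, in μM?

348 μM

C_A = 18.9 mM / 50 = 0.378 mM.
C_mix = (C_A·V_A + C_B·V_B)/(V_A + V_B) = (0.378×666 + 0.290×342) / 1008 = 0.348 mM = 348 μM.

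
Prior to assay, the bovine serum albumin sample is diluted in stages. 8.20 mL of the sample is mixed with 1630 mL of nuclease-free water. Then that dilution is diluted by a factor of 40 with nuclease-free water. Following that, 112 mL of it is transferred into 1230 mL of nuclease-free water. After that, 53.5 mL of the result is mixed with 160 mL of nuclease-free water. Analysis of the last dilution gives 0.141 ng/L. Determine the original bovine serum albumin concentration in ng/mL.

53.9 ng/mL

Overall dilution factor = 199.8 × 40 × 11.98 × 3.991 = 3.82 × 10⁵.
Original = 0.141 ng/L × 3.82 × 10⁵ = 5.39 × 10⁴ ng/L = 53.9 ng/mL.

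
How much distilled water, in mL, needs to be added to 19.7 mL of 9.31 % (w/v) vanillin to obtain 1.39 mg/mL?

1300 mL

1.39 mg/mL = 0.139 % (w/v).
V₂ = C₁V₁/C₂ = 9.31 × 19.7 / 0.139 = 1319 mL.
Diluent to add = V₂ − V₁ = 1319 − 19.7 = 1300 mL.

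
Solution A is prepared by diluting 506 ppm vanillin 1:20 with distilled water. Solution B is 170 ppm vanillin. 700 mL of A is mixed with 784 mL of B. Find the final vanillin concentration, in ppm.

102 ppm

C_A = 506 ppm / 20 = 25.3 ppm.
C_mix = (C_A·V_A + C_B·V_B)/(V_A + V_B) = (25.3×700 + 170×784) / 1484 = 102 ppm.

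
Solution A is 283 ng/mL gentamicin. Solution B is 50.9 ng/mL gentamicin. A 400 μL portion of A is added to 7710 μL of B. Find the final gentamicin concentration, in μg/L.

62.3 μg/L

C_mix = (C_A·V_A + C_B·V_B)/(V_A + V_B) = (283×400 + 50.9×7710) / 8110 = 62.3 ng/mL = 62.3 μg/L.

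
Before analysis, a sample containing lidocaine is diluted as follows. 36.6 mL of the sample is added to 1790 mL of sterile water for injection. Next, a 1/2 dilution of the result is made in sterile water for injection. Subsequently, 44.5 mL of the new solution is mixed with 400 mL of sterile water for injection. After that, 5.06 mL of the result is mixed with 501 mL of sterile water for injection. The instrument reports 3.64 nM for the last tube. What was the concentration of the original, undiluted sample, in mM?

0.363 mM

Overall dilution factor = 49.91 × 2 × 9.989 × 100.0 = 9.97 × 10⁴.
Original = 3.64 nM × 9.97 × 10⁴ = 3.63 × 10⁵ nM = 0.363 mM.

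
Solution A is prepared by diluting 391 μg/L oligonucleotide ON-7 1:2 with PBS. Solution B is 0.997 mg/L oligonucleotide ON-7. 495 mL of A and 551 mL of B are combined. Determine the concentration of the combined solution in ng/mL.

618 ng/mL

C_A = 391 μg/L / 2 = 196 μg/L.
C_B = 0.997 mg/L = 997 μg/L.
C_mix = (C_A·V_A + C_B·V_B)/(V_A + V_B) = (196×495 + 997×551) / 1046 = 618 μg/L = 618 ng/mL.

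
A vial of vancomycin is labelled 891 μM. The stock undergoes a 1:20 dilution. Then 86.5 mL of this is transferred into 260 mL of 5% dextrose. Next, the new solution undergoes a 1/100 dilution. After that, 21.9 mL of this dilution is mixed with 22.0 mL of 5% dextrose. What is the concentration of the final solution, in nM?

Overall dilution factor = 20 × 4.006 × 100 × 2.005 = 1.61 × 10⁴.
891 μM / 1.61 × 10⁴ = 0.0555 μM = 55.5 nM.

55.5 nM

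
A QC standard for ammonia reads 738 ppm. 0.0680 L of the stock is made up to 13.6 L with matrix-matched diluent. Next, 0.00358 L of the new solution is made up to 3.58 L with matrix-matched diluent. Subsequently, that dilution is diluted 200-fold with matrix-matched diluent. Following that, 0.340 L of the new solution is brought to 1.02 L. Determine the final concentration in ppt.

6.15 ppt

Overall dilution factor = 200 × 1000 × 200 × 3 = 1.20 × 10⁸.
738 ppm / 1.20 × 10⁸ = 6.15 × 10⁻⁶ ppm = 6.15 ppt.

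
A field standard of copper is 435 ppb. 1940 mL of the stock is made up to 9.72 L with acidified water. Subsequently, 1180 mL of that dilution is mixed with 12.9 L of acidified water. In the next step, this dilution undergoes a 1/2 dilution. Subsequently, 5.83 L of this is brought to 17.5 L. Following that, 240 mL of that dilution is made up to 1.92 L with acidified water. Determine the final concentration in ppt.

Overall dilution factor = 5.010 × 11.93 × 2 × 3.002 × 8 = 2871.
435 ppb / 2871 = 0.152 ppb = 152 ppt.

152 ppt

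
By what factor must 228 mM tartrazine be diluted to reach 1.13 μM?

2.02 × 10⁵

Factor = C₀/C_target = 228 mM / 1.13 μM = 2.02 × 10⁵.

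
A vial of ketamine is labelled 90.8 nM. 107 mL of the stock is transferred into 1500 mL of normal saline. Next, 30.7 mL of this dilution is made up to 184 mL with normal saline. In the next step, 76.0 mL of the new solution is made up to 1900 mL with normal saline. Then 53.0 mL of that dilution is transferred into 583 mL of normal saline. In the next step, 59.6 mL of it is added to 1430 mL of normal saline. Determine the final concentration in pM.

Overall dilution factor = 15.02 × 5.993 × 25 × 12 × 24.99 = 6.75 × 10⁵.
90.8 nM / 6.75 × 10⁵ = 1.35 × 10⁻⁴ nM = 0.135 pM.

0.135 pM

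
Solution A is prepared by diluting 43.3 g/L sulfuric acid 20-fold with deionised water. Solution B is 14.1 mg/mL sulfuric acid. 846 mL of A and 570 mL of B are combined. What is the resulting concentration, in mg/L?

6970 mg/L

C_A = 43.3 g/L / 20 = 2.17 g/L.
C_B = 14.1 mg/mL = 14.1 g/L.
C_mix = (C_A·V_A + C_B·V_B)/(V_A + V_B) = (2.17×846 + 14.1×570) / 1416 = 6.97 g/L = 6970 mg/L.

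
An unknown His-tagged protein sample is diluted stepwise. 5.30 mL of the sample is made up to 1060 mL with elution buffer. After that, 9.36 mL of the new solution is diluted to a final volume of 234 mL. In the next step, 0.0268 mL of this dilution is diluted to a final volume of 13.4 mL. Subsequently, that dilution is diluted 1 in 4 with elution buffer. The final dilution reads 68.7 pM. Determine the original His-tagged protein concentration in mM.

Overall dilution factor = 200 × 25 × 500 × 4 = 1.00 × 10⁷.
Original = 68.7 pM × 1.00 × 10⁷ = 6.87 × 10⁸ pM = 0.687 mM.

0.687 mM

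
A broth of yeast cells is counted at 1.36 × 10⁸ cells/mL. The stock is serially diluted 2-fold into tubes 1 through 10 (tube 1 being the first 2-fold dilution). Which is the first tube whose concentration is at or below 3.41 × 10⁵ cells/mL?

Tube n has concentration 1.36 × 10⁸ cells/mL / 2ⁿ.
Need 2ⁿ ≥ 1.36 × 10⁸ cells/mL / 3.41 × 10⁵ cells/mL = 399, so n ≥ 8.64.
First such tube: n = 9.

tube 9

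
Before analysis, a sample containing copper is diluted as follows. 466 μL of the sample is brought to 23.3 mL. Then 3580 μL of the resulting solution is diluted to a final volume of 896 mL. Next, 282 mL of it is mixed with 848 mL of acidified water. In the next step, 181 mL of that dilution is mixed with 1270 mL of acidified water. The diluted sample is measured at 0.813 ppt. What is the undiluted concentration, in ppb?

327 ppb

Overall dilution factor = 50 × 250.3 × 4.007 × 8.017 = 4.02 × 10⁵.
Original = 0.813 ppt × 4.02 × 10⁵ = 3.27 × 10⁵ ppt = 327 ppb.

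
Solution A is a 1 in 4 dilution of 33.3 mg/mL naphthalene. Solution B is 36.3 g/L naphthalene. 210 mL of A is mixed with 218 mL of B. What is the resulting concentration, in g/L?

C_A = 33.3 mg/mL / 4 = 8.32 mg/mL.
C_B = 36.3 g/L = 36.3 mg/mL.
C_mix = (C_A·V_A + C_B·V_B)/(V_A + V_B) = (8.32×210 + 36.3×218) / 428.0 = 22.6 mg/mL = 22.6 g/L.

22.6 g/L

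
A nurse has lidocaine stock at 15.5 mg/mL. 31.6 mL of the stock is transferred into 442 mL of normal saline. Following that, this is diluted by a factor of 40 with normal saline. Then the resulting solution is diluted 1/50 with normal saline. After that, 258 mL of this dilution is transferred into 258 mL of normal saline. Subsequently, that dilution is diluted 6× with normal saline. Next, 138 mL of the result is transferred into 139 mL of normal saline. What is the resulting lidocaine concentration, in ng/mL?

21.5 ng/mL

Overall dilution factor = 14.99 × 40 × 50 × 2 × 6 × 2.007 = 7.22 × 10⁵.
15.5 mg/mL / 7.22 × 10⁵ = 2.15 × 10⁻⁵ mg/mL = 21.5 ng/mL.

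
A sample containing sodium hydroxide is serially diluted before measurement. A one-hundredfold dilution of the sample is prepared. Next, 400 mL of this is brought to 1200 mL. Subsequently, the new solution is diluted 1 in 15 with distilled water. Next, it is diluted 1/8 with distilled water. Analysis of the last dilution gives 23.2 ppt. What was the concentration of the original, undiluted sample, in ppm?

Overall dilution factor = 100 × 3 × 15 × 8 = 3.60 × 10⁴.
Original = 23.2 ppt × 3.60 × 10⁴ = 8.35 × 10⁵ ppt = 0.835 ppm.

0.835 ppm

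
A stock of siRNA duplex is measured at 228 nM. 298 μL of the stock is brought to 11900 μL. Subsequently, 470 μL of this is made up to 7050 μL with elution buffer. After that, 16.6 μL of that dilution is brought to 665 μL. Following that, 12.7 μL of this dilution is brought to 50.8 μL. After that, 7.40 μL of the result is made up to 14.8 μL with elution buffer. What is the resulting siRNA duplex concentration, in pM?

1.19 pM

Overall dilution factor = 39.93 × 15 × 40.06 × 4 × 2 = 1.92 × 10⁵.
228 nM / 1.92 × 10⁵ = 1.19 × 10⁻³ nM = 1.19 pM.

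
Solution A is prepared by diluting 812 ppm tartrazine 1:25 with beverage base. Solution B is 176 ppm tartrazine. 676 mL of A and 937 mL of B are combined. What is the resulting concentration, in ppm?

C_A = 812 ppm / 25 = 32.5 ppm.
C_mix = (C_A·V_A + C_B·V_B)/(V_A + V_B) = (32.5×676 + 176×937) / 1613 = 116 ppm.

116 ppm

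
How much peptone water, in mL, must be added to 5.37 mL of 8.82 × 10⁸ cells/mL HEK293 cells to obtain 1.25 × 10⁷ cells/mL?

374 mL

V₂ = C₁V₁/C₂ = 8.82 × 10⁸ × 5.37 / 1.25 × 10⁷ = 379 mL.
Diluent to add = V₂ − V₁ = 379 − 5.37 = 374 mL.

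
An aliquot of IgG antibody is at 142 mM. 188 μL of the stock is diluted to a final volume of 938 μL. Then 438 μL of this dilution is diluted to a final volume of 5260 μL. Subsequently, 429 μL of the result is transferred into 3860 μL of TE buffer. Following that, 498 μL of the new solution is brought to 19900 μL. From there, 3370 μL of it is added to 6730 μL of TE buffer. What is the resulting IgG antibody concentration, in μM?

1.98 μM

Overall dilution factor = 4.989 × 12.01 × 9.998 × 39.96 × 2.997 = 7.17 × 10⁴.
142 mM / 7.17 × 10⁴ = 1.98 × 10⁻³ mM = 1.98 μM.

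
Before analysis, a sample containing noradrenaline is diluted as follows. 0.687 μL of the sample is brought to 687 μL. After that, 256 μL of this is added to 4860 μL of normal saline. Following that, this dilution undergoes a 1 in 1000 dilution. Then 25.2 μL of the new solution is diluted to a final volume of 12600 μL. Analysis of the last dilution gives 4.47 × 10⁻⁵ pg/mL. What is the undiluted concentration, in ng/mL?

447 ng/mL

Overall dilution factor = 1000 × 19.98 × 1000 × 500 = 9.99 × 10⁹.
Original = 4.47 × 10⁻⁵ pg/mL × 9.99 × 10⁹ = 4.47 × 10⁵ pg/mL = 447 ng/mL.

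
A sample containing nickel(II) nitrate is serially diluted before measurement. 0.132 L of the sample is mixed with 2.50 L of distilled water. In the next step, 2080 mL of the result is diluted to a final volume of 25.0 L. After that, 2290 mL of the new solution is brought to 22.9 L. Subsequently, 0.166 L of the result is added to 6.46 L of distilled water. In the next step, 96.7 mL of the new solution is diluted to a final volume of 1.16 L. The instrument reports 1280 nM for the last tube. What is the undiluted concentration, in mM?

Overall dilution factor = 19.94 × 12.02 × 10 × 39.92 × 12.00 = 1.15 × 10⁶.
Original = 1280 nM × 1.15 × 10⁶ = 1.47 × 10⁹ nM = 1470 mM.

1470 mM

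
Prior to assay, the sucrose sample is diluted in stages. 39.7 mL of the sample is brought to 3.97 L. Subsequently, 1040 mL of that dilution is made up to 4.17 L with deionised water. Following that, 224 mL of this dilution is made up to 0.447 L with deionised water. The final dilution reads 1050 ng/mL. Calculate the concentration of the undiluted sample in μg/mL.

840 μg/mL

Overall dilution factor = 100 × 4.010 × 1.996 = 800.
Original = 1050 ng/mL × 800 = 8.40 × 10⁵ ng/mL = 840 μg/mL.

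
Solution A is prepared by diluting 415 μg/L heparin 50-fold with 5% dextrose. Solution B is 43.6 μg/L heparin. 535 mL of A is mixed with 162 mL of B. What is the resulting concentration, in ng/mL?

16.5 ng/mL

C_A = 415 μg/L / 50 = 8.30 μg/L.
C_mix = (C_A·V_A + C_B·V_B)/(V_A + V_B) = (8.30×535 + 43.6×162) / 697.0 = 16.5 μg/L = 16.5 ng/mL.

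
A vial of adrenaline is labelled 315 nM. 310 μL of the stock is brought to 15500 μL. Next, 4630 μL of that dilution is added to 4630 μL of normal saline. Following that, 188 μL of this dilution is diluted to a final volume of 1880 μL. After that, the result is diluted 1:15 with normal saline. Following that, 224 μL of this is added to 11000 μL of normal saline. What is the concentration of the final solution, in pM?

Overall dilution factor = 50 × 2 × 10 × 15 × 50.11 = 7.52 × 10⁵.
315 nM / 7.52 × 10⁵ = 4.19 × 10⁻⁴ nM = 0.419 pM.

0.419 pM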